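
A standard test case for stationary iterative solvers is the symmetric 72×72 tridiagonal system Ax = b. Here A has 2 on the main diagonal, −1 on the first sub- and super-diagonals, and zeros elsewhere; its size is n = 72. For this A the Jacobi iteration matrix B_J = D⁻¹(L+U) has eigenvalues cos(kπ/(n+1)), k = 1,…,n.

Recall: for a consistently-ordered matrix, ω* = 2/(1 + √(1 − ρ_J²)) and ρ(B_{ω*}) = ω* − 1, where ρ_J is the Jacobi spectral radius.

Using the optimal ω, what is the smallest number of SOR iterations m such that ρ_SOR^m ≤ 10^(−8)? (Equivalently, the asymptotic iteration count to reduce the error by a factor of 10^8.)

[ρ_J] n=72: ρ(B_J) = cos(π/(n+1)) = cos(π/73) = 0.9990741.
√(1−ρ_J²) = |sin(π/73)| = 0.0430222
ω* = 2 / (1 + 0.0430222) = 2 / 1.0430222 ≈ 1.9175047.
At ω = 1.9175047 every |λ(B_ω)| = ω−1, so ρ_SOR = 0.9175047.
(0.9175047)^m ≤ 10^{−8}  ⇒  m·ln(0.9175047) ≤ −8·ln10  ⇒  m ≥ 213.951  ⇒  m = 214

m = 214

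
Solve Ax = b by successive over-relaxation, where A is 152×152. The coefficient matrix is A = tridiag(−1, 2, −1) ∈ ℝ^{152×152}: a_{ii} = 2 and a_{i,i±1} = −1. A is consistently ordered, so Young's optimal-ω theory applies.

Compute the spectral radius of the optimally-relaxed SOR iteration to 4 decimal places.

ρ_SOR = 0.9598

B_J for the 152×152 system has eigenvalues cos(kπ/153); ρ_J = cos(π/153) = 0.9998.
1 − cos²(π/153) = sin²(π/153) ⇒ √(1−ρ_J²) = sin(π/153) = 0.02053.
Then 2/(1+√(1−ρ_J²)) = 2/(1+0.02053); ω* = 2/1.02053 = 1.9598.
ρ_SOR = ω* − 1 = 1.9598 − 1 = 0.9598.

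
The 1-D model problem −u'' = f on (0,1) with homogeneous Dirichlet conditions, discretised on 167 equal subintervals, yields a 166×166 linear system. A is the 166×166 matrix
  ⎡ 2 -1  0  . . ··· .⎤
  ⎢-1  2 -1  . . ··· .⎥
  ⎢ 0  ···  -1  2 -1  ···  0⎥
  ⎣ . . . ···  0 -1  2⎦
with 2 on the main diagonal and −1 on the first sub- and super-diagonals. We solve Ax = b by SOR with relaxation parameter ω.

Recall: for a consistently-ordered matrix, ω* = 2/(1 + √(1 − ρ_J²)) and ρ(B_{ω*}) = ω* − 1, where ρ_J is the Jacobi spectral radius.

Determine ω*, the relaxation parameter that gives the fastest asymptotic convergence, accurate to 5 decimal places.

ω* = 1.96307

With n=166, ρ(Jacobi) = cos(π/167) = 0.99982.
√(1−ρ_J²) = |sin(π/167)| = 0.018811
ω* = 2 / (1 + 0.018811) = 2 / 1.018811 ≈ 1.96307.
ρ_SOR = ω* − 1 ≈ 0.96307.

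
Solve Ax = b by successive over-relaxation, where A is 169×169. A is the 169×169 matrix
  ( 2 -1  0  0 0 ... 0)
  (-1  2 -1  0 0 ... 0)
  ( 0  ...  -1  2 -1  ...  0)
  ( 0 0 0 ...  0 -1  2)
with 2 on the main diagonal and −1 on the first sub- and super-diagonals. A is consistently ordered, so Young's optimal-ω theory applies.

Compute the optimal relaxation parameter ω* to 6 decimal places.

B_J for the 169×169 system has eigenvalues cos(kπ/170); ρ_J = cos(π/170) = 0.999829.
√(1 − cos²(π/170)) = sin(π/170) ≈ 0.0184789.
So ω* = 2/1.0184789 = 1.963713 (Young).
and ρ(B_{ω*}) = 1.963713 − 1 = 0.963713.

ω* = 1.963713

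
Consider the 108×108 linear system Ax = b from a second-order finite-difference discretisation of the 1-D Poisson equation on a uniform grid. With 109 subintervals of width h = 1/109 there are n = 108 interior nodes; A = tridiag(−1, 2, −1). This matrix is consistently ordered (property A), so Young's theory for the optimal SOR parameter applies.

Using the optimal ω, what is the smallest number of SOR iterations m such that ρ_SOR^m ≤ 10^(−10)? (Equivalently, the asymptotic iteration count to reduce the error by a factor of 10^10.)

ρ_J = max_k |cos(kπ/109)| = cos(π/109) = 0.9995847
root = sin(π/109) = 0.0288180  (since 1−cos² = sin²).
ω* = 2 / (1 + 0.0288180) = 2 / 1.0288180 ≈ 1.9439784.
and ρ(B_{ω*}) = 1.9439784 − 1 = 0.9439784.
m ≥ 10·ln10 / (−ln 0.9439784) = 399.395; smallest integer m = 400.

m = 400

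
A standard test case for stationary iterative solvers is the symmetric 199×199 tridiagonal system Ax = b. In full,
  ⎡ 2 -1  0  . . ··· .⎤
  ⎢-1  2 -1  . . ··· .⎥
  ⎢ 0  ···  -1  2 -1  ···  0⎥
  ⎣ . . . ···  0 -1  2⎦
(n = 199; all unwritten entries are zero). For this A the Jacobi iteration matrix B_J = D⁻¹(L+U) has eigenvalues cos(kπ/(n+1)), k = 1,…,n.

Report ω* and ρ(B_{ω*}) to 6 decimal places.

ρ_J = max_k |cos(kπ/200)| = cos(π/200) = 0.999877
√(1−ρ_J²) = |sin(π/200)| = 0.0157073
ω* = 2/(1+0.0157073) = 1.969071
[ρ_SOR] ω* − 1 = 0.969071.

ω* = 1.969071, ρ_SOR = 0.969071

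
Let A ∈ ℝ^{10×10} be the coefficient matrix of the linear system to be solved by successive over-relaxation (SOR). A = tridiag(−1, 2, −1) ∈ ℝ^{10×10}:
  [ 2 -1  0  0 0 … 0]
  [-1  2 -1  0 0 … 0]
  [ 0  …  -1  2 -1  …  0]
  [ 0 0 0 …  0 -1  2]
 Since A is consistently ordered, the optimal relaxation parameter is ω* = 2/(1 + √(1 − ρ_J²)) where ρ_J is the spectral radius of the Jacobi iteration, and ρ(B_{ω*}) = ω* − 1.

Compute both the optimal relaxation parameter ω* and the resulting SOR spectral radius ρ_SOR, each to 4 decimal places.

ω* = 1.5604, ρ_SOR = 0.5604

B_J for the 10×10 system has eigenvalues cos(kπ/11); ρ_J = cos(π/11) = 0.9595.
√(1 − cos²(π/11)) = sin(π/11) ≈ 0.28173.
Then 2/(1+√(1−ρ_J²)) = 2/(1+0.28173); ω* = 2/1.28173 = 1.5604.
ρ_SOR = ω* − 1 = 1.5604 − 1 = 0.5604.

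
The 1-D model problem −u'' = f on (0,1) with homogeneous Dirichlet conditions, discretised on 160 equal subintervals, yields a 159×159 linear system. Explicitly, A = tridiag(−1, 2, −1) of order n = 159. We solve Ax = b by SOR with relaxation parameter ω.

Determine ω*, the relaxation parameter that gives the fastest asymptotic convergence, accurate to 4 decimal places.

ω* = 1.9615

ρ_J = max_k |cos(kπ/160)| = cos(π/160) = 0.9998
√(1−ρ_J²) = |sin(π/160)| = 0.01963
ω* = 2/(1 + 0.01963) = 2/1.01963 = 1.9615.
ρ(B_{ω*}) = ω*−1 = 0.9615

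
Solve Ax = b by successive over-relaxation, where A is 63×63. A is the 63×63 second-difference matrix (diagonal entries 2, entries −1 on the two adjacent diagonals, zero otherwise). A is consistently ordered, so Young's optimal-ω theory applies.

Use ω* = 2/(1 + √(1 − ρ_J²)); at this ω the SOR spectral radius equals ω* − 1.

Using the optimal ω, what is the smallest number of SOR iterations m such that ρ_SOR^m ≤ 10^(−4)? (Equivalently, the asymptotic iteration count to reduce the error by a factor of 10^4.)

ρ_J = max_k |cos(kπ/64)| = cos(π/64) = 0.9987955
root = sin(π/64) = 0.0490677  (since 1−cos² = sin²).
[ω*] 2 ÷ (1 + 0.0490677) = 2 ÷ 1.0490677 = 1.9064547.
ρ_SOR = ω* − 1 ≈ 0.9064547.
4·ln10 = 9.21034; −ln(0.9064547) = 0.0982142; m = ⌈9.21034/0.0982142⌉ = ⌈93.778⌉ = 94.

m = 94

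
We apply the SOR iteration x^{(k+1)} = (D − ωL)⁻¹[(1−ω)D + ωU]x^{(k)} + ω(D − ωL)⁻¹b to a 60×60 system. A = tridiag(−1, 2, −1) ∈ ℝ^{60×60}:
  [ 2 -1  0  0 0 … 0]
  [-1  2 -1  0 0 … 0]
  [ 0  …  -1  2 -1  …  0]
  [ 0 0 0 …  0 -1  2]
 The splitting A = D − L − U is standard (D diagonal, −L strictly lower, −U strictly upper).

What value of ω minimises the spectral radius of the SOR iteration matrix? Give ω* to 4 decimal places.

ω* = 1.9021

[ρ_J] n=60: ρ(B_J) = cos(π/(n+1)) = cos(π/61) = 0.9987.
√(1−ρ_J²) simplifies to sin(π/61) = 0.05148.
ω* = 2/(1+0.05148) = 1.9021
ρ(B_{ω*}) = ω*−1 = 0.9021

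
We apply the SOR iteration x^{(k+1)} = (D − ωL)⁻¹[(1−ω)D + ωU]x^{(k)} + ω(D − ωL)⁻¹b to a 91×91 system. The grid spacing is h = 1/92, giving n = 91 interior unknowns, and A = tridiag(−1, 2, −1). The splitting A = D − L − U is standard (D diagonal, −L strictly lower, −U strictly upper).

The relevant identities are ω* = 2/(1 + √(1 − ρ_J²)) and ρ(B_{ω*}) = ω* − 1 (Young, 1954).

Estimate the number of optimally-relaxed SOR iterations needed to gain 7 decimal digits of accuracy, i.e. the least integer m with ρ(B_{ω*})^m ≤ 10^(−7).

½·tridiag(1,0,1) at n=91: λ_k = cos(kπ/92); max |λ| at k=1 ⇒ ρ_J = cos(π/92) ≈ 0.9994170.
1 − cos²(π/92) = sin²(π/92) ⇒ √(1−ρ_J²) = sin(π/92) = 0.0341411.
Young: ω* = 2/(1+√(1−ρ_J²)) = 2/(1+0.0341411) = 2/1.0341411 = 1.9339721.
At ω = 1.9339721 every |λ(B_ω)| = ω−1, so ρ_SOR = 0.9339721.
ρ_SOR^m ≤ 10^(−7) ⇔ m ≥ 7·ln10/(−ln 0.9339721) = 16.1181/0.0683087 = 235.960; m = ⌈235.960⌉ = 236.

m = 236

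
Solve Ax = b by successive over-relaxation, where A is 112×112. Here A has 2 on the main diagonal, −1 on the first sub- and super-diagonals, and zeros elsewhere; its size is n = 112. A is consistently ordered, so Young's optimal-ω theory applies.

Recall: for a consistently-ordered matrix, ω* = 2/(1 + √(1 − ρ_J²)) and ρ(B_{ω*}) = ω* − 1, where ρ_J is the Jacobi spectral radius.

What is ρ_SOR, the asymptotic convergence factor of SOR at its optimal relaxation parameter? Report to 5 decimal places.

ρ_SOR = 0.94591

ρ_J = max_k |cos(kπ/113)| = cos(π/113) = 0.99961
√(1−ρ_J²) simplifies to sin(π/113) = 0.027798.
ω* = 2/(1+0.027798) = 1.94591
[ρ_SOR] ω* − 1 = 0.94591.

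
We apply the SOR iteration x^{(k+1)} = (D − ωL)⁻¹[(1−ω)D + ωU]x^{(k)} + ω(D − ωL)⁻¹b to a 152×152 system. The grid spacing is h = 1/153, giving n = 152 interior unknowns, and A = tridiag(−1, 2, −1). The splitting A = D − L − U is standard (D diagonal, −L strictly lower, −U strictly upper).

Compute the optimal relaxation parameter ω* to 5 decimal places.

½·tridiag(1,0,1) at n=152: λ_k = cos(kπ/153); max |λ| at k=1 ⇒ ρ_J = cos(π/153) ≈ 0.99979.
√(1−ρ_J²) = |sin(π/153)| = 0.020532
ω* = 2/(1 + 0.020532) = 2/1.020532 = 1.95976.
ρ(B_{ω*}) = ω*−1 = 0.95976

ω* = 1.95976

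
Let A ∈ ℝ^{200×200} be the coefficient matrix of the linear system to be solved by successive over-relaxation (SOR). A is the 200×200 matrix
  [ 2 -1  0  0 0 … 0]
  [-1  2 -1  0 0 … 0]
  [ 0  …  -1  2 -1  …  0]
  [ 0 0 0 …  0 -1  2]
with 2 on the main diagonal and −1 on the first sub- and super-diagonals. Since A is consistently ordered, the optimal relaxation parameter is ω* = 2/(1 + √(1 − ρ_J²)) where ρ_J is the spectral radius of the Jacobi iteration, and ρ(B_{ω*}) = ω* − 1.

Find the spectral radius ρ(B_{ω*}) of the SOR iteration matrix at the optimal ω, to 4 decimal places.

B_J for the 200×200 system has eigenvalues cos(kπ/201); ρ_J = cos(π/201) = 0.9999.
root = sin(π/201) = 0.01563  (since 1−cos² = sin²).
ω* = 2/(1 + 0.01563) = 2/1.01563 = 1.9692.
At ω = 1.9692 every |λ(B_ω)| = ω−1, so ρ_SOR = 0.9692.

ρ_SOR = 0.9692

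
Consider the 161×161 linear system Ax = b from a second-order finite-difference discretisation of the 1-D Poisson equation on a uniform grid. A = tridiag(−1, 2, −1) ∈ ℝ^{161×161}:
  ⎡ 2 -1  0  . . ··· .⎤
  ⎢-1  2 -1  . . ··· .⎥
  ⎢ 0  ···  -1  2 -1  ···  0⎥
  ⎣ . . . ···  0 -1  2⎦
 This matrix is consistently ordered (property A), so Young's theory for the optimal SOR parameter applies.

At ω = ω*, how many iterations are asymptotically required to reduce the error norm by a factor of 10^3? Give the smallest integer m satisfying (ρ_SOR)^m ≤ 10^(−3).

m = 179

spectrum of D⁻¹(L+U) = {cos(kπ/162) : 1≤k≤161}; ρ_J = cos(π/162) = 0.9998120.
root = sin(π/162) = 0.0193913  (since 1−cos² = sin²).
Then 2/(1+√(1−ρ_J²)) = 2/(1+0.0193913); ω* = 2/1.0193913 = 1.9619551.
Hence ρ(B_{ω*}) = 1.9619551 − 1 = 0.9619551.
Need (0.9619551)^m ≤ 10^(−3): m ≥ 3·ln10/|ln 0.9619551| = 6.90776/0.0387875 = 178.092 ⇒ m = 179.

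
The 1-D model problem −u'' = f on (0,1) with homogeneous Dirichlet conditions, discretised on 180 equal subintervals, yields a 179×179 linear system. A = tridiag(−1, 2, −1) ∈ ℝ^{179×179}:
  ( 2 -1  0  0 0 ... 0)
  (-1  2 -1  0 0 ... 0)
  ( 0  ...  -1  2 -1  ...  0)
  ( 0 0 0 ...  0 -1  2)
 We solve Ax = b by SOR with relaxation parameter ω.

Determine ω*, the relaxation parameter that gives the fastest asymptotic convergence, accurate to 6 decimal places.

ω* = 1.965694

ρ_J = max_k |cos(kπ/180)| = cos(π/180) = 0.999848
1 − cos²(π/180) = sin²(π/180) ⇒ √(1−ρ_J²) = sin(π/180) = 0.0174524.
Then 2/(1+√(1−ρ_J²)) = 2/(1+0.0174524); ω* = 2/1.0174524 = 1.965694.
and ρ(B_{ω*}) = 1.965694 − 1 = 0.965694.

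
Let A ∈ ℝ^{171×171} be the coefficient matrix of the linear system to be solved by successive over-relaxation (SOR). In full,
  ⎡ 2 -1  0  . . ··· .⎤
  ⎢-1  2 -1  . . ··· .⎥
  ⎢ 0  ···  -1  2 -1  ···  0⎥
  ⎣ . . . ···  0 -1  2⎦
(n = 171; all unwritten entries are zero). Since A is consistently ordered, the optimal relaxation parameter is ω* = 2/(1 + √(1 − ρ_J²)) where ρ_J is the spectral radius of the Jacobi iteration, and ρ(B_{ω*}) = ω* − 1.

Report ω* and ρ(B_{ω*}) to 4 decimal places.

[ρ_J] n=171: ρ(B_J) = cos(π/(n+1)) = cos(π/172) = 0.9998.
1 − cos²(π/172) = sin²(π/172) ⇒ √(1−ρ_J²) = sin(π/172) = 0.01826.
ω* = 2 / (1 + 0.01826) = 2 / 1.01826 ≈ 1.9641.
ρ_SOR = ω* − 1 ≈ 0.9641.

ω* = 1.9641, ρ_SOR = 0.9641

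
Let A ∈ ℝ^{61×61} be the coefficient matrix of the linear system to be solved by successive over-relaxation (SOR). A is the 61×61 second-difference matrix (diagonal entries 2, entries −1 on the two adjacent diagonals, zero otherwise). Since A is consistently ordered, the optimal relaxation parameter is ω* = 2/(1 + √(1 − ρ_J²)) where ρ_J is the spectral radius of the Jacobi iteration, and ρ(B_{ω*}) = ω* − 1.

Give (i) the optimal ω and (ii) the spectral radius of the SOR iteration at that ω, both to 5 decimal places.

[ρ_J] n=61: ρ(B_J) = cos(π/(n+1)) = cos(π/62) = 0.99872.
√(1−ρ_J²) simplifies to sin(π/62) = 0.050649.
ω* = 2/(1+0.050649) = 1.90359
ρ(B_{ω*}) = ω*−1 = 0.90359

ω* = 1.90359, ρ_SOR = 0.90359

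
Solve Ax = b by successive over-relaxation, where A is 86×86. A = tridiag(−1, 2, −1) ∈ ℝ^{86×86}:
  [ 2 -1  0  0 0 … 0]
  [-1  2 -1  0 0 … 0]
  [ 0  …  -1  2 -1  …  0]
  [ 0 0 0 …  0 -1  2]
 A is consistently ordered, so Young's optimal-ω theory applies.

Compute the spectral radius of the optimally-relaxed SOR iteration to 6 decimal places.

ρ_SOR = 0.930311

With n=86, ρ(Jacobi) = cos(π/87) = 0.999348.
√(1−ρ_J²) simplifies to sin(π/87) = 0.0361024.
Young: ω* = 2/(1+√(1−ρ_J²)) = 2/(1+0.0361024) = 2/1.0361024 = 1.930311.
ρ(B_{ω*}) = ω*−1 = 0.930311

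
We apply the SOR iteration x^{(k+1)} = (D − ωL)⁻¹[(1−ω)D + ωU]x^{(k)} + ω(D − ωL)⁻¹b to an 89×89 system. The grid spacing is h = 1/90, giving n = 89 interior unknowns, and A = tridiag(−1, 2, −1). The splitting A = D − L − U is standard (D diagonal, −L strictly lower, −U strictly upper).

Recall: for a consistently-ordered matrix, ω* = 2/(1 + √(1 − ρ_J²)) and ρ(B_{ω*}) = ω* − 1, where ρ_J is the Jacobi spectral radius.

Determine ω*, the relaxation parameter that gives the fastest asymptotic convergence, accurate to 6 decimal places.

ω* = 1.932555

½·tridiag(1,0,1) at n=89: λ_k = cos(kπ/90); max |λ| at k=1 ⇒ ρ_J = cos(π/90) ≈ 0.999391.
√(1 − cos²(π/90)) = sin(π/90) ≈ 0.0348995.
[ω*] 2 ÷ (1 + 0.0348995) = 2 ÷ 1.0348995 = 1.932555.
At ω = 1.932555 every |λ(B_ω)| = ω−1, so ρ_SOR = 0.932555.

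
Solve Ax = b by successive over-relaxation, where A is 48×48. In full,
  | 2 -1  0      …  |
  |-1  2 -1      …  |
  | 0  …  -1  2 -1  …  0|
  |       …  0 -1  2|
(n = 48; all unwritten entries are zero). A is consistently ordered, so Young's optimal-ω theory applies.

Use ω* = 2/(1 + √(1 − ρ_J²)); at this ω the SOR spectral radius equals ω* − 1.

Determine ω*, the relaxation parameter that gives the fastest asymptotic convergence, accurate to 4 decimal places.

ω* = 1.8796

[ρ_J] n=48: ρ(B_J) = cos(π/(n+1)) = cos(π/49) = 0.9979.
√(1−ρ_J²) = |sin(π/49)| = 0.06407
So ω* = 2/1.06407 = 1.8796 (Young).
At ω = 1.8796 every |λ(B_ω)| = ω−1, so ρ_SOR = 0.8796.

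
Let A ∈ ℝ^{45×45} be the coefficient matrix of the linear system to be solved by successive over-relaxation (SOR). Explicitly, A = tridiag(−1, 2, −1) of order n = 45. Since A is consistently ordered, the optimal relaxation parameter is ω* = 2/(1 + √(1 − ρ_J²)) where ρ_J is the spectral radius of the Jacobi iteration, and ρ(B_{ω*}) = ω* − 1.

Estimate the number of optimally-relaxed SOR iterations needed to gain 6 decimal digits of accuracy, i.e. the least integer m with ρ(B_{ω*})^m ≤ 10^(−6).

[ρ_J] n=45: ρ(B_J) = cos(π/(n+1)) = cos(π/46) = 0.9976688.
√(1−ρ_J²) = |sin(π/46)| = 0.0682424
ω* = 2/(1 + 0.0682424) = 2/1.0682424 = 1.8722342.
ρ_SOR = ω* − 1 = 1.8722342 − 1 = 0.8722342.
(0.8722342)^m ≤ 10^{−6}  ⇒  m·ln(0.8722342) ≤ −6·ln10  ⇒  m ≥ 101.067  ⇒  m = 102

m = 102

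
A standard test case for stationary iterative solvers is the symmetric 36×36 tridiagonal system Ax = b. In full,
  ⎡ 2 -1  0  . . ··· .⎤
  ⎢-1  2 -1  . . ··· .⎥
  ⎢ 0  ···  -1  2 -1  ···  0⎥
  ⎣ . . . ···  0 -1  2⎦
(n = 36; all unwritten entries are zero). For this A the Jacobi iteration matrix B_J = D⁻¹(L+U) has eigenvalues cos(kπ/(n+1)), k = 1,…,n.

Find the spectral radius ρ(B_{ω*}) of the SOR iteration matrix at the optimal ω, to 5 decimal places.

spectrum of D⁻¹(L+U) = {cos(kπ/37) : 1≤k≤36}; ρ_J = cos(π/37) = 0.99640.
1 − cos²(π/37) = sin²(π/37) ⇒ √(1−ρ_J²) = sin(π/37) = 0.084806.
So ω* = 2/1.084806 = 1.84365 (Young).
At ω = 1.84365 every |λ(B_ω)| = ω−1, so ρ_SOR = 0.84365.

ρ_SOR = 0.84365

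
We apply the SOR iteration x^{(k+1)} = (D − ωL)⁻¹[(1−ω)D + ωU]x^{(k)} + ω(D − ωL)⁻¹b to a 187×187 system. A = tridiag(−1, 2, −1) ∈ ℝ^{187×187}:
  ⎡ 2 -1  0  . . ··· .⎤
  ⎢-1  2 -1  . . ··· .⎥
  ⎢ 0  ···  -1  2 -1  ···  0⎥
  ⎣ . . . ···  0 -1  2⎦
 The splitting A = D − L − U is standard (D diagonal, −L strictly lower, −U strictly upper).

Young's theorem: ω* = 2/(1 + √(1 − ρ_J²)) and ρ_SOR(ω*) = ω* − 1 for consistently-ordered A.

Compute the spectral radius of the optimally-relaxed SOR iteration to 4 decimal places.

With n=187, ρ(Jacobi) = cos(π/188) = 0.9999.
√(1−ρ_J²) simplifies to sin(π/188) = 0.01671.
Young: ω* = 2/(1+√(1−ρ_J²)) = 2/(1+0.01671) = 2/1.01671 = 1.9671.
ρ_SOR = ω* − 1 ≈ 0.9671.

ρ_SOR = 0.9671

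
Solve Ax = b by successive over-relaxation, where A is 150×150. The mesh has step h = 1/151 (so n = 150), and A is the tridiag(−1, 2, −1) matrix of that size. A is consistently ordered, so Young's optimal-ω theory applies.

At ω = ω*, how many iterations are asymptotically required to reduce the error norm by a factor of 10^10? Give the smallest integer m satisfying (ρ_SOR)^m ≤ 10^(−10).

½·tridiag(1,0,1) at n=150: λ_k = cos(kπ/151); max |λ| at k=1 ⇒ ρ_J = cos(π/151) ≈ 0.9997836.
√(1−ρ_J²) = |sin(π/151)| = 0.0208037
So ω* = 2/1.0208037 = 1.9592405 (Young).
Hence ρ(B_{ω*}) = 1.9592405 − 1 = 0.9592405.
For 10 digits: m = 10·ln10 / (−ln 0.9592405) = 23.0259/0.0416135 = 553.328; round up → m = 554.

m = 554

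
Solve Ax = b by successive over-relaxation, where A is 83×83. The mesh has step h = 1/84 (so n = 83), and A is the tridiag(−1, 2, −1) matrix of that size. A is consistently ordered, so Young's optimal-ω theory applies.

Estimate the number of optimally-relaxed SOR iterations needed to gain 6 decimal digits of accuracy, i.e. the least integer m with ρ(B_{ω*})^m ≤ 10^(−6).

m = 185

½·tridiag(1,0,1) at n=83: λ_k = cos(kπ/84); max |λ| at k=1 ⇒ ρ_J = cos(π/84) ≈ 0.9993007.
root = sin(π/84) = 0.0373912  (since 1−cos² = sin²).
ω* = 2/(1 + 0.0373912) = 2/1.0373912 = 1.9279130.
and ρ(B_{ω*}) = 1.9279130 − 1 = 0.9279130.
m ≥ 6·ln10 / (−ln 0.9279130) = 184.656; smallest integer m = 185.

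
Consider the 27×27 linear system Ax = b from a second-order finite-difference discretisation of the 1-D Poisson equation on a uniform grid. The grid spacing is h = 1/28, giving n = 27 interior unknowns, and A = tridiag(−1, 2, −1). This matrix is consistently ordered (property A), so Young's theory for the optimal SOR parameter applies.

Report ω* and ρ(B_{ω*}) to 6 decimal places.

n=27: λ(B_J) = 1 − λ(A)/2 = cos(kπ/28); k=1 gives ρ_J = 0.993712.
√(1 − cos²(π/28)) = sin(π/28) ≈ 0.1119645.
Young: ω* = 2/(1+√(1−ρ_J²)) = 2/(1+0.1119645) = 2/1.1119645 = 1.798619.
and ρ(B_{ω*}) = 1.798619 − 1 = 0.798619.

ω* = 1.798619, ρ_SOR = 0.798619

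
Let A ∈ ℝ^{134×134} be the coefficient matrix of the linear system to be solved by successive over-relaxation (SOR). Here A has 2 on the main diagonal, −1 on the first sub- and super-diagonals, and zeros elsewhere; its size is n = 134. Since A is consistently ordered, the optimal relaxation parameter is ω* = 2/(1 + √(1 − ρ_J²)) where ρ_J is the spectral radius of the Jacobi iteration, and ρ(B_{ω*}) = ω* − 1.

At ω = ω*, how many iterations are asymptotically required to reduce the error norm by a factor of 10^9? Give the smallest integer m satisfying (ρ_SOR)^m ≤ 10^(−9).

m = 446

B_J for the 134×134 system has eigenvalues cos(kπ/135); ρ_J = cos(π/135) = 0.9997292.
1 − cos²(π/135) = sin²(π/135) ⇒ √(1−ρ_J²) = sin(π/135) = 0.0232690.
ω* = 2/(1+0.0232690) = 1.9545203
ρ_SOR = ω* − 1 = 1.9545203 − 1 = 0.9545203.
m ≥ 9·ln10 / (−ln 0.9545203) = 445.218; smallest integer m = 446.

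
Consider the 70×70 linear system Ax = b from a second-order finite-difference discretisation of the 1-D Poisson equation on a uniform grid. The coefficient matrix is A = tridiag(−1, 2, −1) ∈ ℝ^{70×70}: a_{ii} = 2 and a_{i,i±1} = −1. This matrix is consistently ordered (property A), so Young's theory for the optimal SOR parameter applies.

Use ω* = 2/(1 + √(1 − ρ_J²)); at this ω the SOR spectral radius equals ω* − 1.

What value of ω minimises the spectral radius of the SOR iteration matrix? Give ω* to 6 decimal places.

[ρ_J] n=70: ρ(B_J) = cos(π/(n+1)) = cos(π/71) = 0.999021.
√(1−ρ_J²) simplifies to sin(π/71) = 0.0442333.
Then 2/(1+√(1−ρ_J²)) = 2/(1+0.0442333); ω* = 2/1.0442333 = 1.915281.
and ρ(B_{ω*}) = 1.915281 − 1 = 0.915281.

ω* = 1.915281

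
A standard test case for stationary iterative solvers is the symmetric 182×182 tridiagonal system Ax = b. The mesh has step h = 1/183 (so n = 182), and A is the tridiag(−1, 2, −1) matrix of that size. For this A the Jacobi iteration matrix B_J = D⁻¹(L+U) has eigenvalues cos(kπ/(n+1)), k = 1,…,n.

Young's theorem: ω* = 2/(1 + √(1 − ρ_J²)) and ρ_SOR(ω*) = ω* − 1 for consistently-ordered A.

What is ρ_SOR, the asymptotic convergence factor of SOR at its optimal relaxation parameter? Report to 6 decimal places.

ρ_SOR = 0.966247

½·tridiag(1,0,1) at n=182: λ_k = cos(kπ/183); max |λ| at k=1 ⇒ ρ_J = cos(π/183) ≈ 0.999853.
√(1 − cos²(π/183)) = sin(π/183) ≈ 0.0171663.
Young: ω* = 2/(1+√(1−ρ_J²)) = 2/(1+0.0171663) = 2/1.0171663 = 1.966247.
ρ_SOR = ω* − 1 ≈ 0.966247.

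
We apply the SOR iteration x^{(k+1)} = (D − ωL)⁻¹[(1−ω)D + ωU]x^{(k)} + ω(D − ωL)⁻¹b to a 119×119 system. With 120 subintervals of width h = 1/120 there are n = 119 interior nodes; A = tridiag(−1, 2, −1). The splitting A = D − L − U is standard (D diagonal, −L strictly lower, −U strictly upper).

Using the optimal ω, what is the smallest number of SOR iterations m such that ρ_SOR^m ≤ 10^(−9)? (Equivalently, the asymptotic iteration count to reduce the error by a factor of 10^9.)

m = 396

B_J for the 119×119 system has eigenvalues cos(kπ/120); ρ_J = cos(π/120) = 0.9996573.
√(1−ρ_J²) = |sin(π/120)| = 0.0261769
Young: ω* = 2/(1+√(1−ρ_J²)) = 2/(1+0.0261769) = 2/1.0261769 = 1.9489817.
ρ_SOR = ω* − 1 = 1.9489817 − 1 = 0.9489817.
ρ_SOR^m ≤ 10^(−9) ⇔ m ≥ 9·ln10/(−ln 0.9489817) = 20.7233/0.0523658 = 395.741; m = ⌈395.741⌉ = 396.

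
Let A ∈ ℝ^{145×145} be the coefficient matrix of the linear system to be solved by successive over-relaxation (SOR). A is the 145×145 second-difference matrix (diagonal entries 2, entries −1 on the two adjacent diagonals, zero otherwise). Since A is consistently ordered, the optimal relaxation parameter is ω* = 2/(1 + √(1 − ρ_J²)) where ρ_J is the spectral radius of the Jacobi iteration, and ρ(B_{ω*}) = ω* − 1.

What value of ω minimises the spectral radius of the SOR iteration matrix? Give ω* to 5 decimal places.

ω* = 1.95787

With n=145, ρ(Jacobi) = cos(π/146) = 0.99977.
root = sin(π/146) = 0.021516  (since 1−cos² = sin²).
ω* = 2/(1 + 0.021516) = 2/1.021516 = 1.95787.
Hence ρ(B_{ω*}) = 1.95787 − 1 = 0.95787.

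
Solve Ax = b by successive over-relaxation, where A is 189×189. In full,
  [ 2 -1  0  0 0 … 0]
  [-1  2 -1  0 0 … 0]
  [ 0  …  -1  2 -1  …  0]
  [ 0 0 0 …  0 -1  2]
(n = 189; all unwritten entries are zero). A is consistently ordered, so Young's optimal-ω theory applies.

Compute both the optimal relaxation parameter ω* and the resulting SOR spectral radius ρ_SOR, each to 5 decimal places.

ω* = 1.96747, ρ_SOR = 0.96747

ρ_J = max_k |cos(kπ/190)| = cos(π/190) = 0.99986
1 − cos²(π/190) = sin²(π/190) ⇒ √(1−ρ_J²) = sin(π/190) = 0.016534.
So ω* = 2/1.016534 = 1.96747 (Young).
and ρ(B_{ω*}) = 1.96747 − 1 = 0.96747.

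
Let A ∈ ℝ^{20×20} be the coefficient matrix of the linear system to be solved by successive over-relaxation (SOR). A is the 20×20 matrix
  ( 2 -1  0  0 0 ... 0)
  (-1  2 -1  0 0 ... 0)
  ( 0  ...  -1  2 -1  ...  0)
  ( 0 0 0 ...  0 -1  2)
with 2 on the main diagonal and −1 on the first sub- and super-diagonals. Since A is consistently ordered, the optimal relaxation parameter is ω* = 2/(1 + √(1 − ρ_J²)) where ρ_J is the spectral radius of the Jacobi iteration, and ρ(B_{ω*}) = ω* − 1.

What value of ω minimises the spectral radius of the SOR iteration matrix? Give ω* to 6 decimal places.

ω* = 1.740580

ρ_J = max_k |cos(kπ/21)| = cos(π/21) = 0.988831
root = sin(π/21) = 0.1490423  (since 1−cos² = sin²).
[ω*] 2 ÷ (1 + 0.1490423) = 2 ÷ 1.1490423 = 1.740580.
ρ(B_{ω*}) = ω*−1 = 0.740580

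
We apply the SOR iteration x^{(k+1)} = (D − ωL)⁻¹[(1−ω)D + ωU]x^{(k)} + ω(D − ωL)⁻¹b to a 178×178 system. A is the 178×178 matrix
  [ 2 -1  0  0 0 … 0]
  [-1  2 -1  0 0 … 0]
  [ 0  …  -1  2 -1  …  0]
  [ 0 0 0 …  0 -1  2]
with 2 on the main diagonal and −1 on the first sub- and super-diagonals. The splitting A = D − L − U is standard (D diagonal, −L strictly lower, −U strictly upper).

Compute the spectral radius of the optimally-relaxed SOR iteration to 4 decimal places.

ρ_SOR = 0.9655

n=178: λ(B_J) = 1 − λ(A)/2 = cos(kπ/179); k=1 gives ρ_J = 0.9998.
√(1 − cos²(π/179)) = sin(π/179) ≈ 0.01755.
ω* = 2 / (1 + 0.01755) = 2 / 1.01755 ≈ 1.9655.
At ω = 1.9655 every |λ(B_ω)| = ω−1, so ρ_SOR = 0.9655.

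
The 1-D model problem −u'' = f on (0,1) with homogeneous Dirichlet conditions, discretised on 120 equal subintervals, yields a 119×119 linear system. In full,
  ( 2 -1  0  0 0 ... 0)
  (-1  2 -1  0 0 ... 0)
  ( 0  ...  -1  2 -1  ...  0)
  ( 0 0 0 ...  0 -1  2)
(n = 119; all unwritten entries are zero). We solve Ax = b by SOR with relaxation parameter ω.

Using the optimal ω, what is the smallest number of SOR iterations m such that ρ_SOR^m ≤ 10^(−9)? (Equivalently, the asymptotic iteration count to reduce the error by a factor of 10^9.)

spectrum of D⁻¹(L+U) = {cos(kπ/120) : 1≤k≤119}; ρ_J = cos(π/120) = 0.9996573.
√(1 − cos²(π/120)) = sin(π/120) ≈ 0.0261769.
Then 2/(1+√(1−ρ_J²)) = 2/(1+0.0261769); ω* = 2/1.0261769 = 1.9489817.
[ρ_SOR] ω* − 1 = 0.9489817.
For 9 digits: m = 9·ln10 / (−ln 0.9489817) = 20.7233/0.0523658 = 395.741; round up → m = 396.

m = 396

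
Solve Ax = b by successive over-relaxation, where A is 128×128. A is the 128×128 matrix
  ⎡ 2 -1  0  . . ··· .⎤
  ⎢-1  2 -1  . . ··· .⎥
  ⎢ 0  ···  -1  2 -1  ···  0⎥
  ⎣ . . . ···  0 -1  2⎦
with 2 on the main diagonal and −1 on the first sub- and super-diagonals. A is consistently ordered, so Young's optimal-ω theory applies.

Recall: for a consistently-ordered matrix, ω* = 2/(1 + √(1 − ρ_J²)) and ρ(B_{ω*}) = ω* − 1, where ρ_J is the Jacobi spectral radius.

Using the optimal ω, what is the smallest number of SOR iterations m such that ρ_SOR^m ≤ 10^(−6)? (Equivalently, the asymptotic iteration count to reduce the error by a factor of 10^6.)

ρ_J = max_k |cos(kπ/129)| = cos(π/129) = 0.9997035
√(1 − cos²(π/129)) = sin(π/129) ≈ 0.0243510.
[ω*] 2 ÷ (1 + 0.0243510) = 2 ÷ 1.0243510 = 1.9524558.
ρ(B_{ω*}) = ω*−1 = 0.9524558
ρ_SOR^m ≤ 10^(−6) ⇔ m ≥ 6·ln10/(−ln 0.9524558) = 13.8155/0.0487116 = 283.618; m = ⌈283.618⌉ = 284.

m = 284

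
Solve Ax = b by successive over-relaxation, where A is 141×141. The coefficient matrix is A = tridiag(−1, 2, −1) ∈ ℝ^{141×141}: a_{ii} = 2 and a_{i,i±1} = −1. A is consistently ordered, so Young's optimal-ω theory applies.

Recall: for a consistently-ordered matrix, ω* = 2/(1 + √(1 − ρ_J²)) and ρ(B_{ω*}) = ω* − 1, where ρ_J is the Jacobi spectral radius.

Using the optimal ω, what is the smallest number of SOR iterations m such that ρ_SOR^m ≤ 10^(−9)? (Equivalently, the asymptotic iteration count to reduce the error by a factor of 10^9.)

½·tridiag(1,0,1) at n=141: λ_k = cos(kπ/142); max |λ| at k=1 ⇒ ρ_J = cos(π/142) ≈ 0.9997553.
√(1 − cos²(π/142)) = sin(π/142) ≈ 0.0221221.
Young: ω* = 2/(1+√(1−ρ_J²)) = 2/(1+0.0221221) = 2/1.0221221 = 1.9567134.
At ω = 1.9567134 every |λ(B_ω)| = ω−1, so ρ_SOR = 0.9567134.
Need (0.9567134)^m ≤ 10^(−9): m ≥ 9·ln10/|ln 0.9567134| = 20.7233/0.0442514 = 468.308 ⇒ m = 469.

m = 469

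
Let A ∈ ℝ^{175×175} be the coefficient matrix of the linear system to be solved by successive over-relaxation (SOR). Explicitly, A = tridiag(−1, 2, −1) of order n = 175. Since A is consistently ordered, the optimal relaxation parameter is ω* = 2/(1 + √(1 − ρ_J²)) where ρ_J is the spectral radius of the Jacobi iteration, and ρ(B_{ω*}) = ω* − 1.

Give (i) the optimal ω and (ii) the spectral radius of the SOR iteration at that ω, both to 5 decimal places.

ω* = 1.96493, ρ_SOR = 0.96493

With n=175, ρ(Jacobi) = cos(π/176) = 0.99984.
root = sin(π/176) = 0.017849  (since 1−cos² = sin²).
ω* = 2/(1 + 0.017849) = 2/1.017849 = 1.96493.
and ρ(B_{ω*}) = 1.96493 − 1 = 0.96493.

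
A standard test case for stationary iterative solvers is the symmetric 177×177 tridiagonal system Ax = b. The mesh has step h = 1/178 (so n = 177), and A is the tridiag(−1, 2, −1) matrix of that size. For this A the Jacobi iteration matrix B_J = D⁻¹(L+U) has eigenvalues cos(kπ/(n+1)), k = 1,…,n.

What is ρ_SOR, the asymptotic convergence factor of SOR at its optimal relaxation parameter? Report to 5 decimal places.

[ρ_J] n=177: ρ(B_J) = cos(π/(n+1)) = cos(π/178) = 0.99984.
√(1−ρ_J²) = |sin(π/178)| = 0.017648
ω* = 2/(1 + 0.017648) = 2/1.017648 = 1.96532.
At ω = 1.96532 every |λ(B_ω)| = ω−1, so ρ_SOR = 0.96532.

ρ_SOR = 0.96532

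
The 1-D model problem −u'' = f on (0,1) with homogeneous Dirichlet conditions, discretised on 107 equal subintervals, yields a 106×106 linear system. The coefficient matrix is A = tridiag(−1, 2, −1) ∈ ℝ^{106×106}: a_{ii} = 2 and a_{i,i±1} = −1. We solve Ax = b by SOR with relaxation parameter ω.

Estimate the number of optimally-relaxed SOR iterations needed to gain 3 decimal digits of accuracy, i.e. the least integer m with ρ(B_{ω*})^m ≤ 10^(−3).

m = 118

spectrum of D⁻¹(L+U) = {cos(kπ/107) : 1≤k≤106}; ρ_J = cos(π/107) = 0.9995690.
√(1−ρ_J²) = |sin(π/107)| = 0.0293565
ω* = 2/(1 + 0.0293565) = 2/1.0293565 = 1.9429615.
At ω = 1.9429615 every |λ(B_ω)| = ω−1, so ρ_SOR = 0.9429615.
(0.9429615)^m ≤ 10^{−3}  ⇒  m·ln(0.9429615) ≤ −3·ln10  ⇒  m ≥ 117.619  ⇒  m = 118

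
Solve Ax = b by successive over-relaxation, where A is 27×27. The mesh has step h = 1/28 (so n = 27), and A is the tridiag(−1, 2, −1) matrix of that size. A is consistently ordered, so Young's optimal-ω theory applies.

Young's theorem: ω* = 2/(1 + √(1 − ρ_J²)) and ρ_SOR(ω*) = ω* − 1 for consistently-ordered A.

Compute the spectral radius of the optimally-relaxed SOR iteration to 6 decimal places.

[ρ_J] n=27: ρ(B_J) = cos(π/(n+1)) = cos(π/28) = 0.993712.
√(1−ρ_J²) simplifies to sin(π/28) = 0.1119645.
ω* = 2 / (1 + 0.1119645) = 2 / 1.1119645 ≈ 1.798619.
ρ_SOR = ω* − 1 ≈ 0.798619.

ρ_SOR = 0.798619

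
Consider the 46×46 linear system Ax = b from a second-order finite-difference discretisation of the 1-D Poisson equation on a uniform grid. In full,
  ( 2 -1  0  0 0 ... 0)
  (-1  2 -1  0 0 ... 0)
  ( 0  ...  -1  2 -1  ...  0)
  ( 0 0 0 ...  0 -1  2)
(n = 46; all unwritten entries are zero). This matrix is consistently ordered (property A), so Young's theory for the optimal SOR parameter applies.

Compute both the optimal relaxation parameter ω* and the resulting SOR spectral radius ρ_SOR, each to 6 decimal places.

B_J for the 46×46 system has eigenvalues cos(kπ/47); ρ_J = cos(π/47) = 0.997767.
root = sin(π/47) = 0.0667926  (since 1−cos² = sin²).
ω* = 2/(1+0.0667926) = 1.874779
ρ_SOR = ω* − 1 ≈ 0.874779.

ω* = 1.874779, ρ_SOR = 0.874779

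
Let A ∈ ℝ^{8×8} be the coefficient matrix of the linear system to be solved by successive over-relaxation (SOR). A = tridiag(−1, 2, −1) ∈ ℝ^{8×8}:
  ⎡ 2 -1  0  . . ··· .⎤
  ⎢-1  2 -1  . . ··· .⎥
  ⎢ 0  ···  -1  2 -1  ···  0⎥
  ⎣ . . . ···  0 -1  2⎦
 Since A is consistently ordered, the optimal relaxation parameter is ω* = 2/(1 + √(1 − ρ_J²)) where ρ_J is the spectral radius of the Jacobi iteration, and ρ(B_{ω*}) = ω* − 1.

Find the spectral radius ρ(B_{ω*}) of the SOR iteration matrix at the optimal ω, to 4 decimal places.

ρ_SOR = 0.4903

[ρ_J] n=8: ρ(B_J) = cos(π/(n+1)) = cos(π/9) = 0.9397.
√(1 − cos²(π/9)) = sin(π/9) ≈ 0.34202.
ω* = 2/(1 + 0.34202) = 2/1.34202 = 1.4903.
and ρ(B_{ω*}) = 1.4903 − 1 = 0.4903.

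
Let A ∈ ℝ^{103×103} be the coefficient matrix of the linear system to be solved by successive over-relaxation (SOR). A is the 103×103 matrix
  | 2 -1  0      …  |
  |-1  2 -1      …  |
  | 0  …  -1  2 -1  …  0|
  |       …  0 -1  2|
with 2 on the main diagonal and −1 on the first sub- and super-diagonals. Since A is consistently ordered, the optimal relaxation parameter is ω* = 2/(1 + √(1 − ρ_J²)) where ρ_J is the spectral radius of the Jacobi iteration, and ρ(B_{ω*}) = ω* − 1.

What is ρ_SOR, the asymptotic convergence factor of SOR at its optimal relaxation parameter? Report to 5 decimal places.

ρ_SOR = 0.94136

spectrum of D⁻¹(L+U) = {cos(kπ/104) : 1≤k≤103}; ρ_J = cos(π/104) = 0.99954.
root = sin(π/104) = 0.030203  (since 1−cos² = sin²).
[ω*] 2 ÷ (1 + 0.030203) = 2 ÷ 1.030203 = 1.94136.
ρ_SOR = ω* − 1 = 1.94136 − 1 = 0.94136.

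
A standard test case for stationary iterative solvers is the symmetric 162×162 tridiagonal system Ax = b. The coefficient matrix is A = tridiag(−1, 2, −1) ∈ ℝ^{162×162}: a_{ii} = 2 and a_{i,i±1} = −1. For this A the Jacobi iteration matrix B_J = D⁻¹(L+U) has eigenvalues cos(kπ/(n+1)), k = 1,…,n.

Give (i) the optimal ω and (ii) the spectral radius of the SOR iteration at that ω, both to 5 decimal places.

ω* = 1.96218, ρ_SOR = 0.96218

spectrum of D⁻¹(L+U) = {cos(kπ/163) : 1≤k≤162}; ρ_J = cos(π/163) = 0.99981.
√(1−ρ_J²) simplifies to sin(π/163) = 0.019272.
ω* = 2/(1+0.019272) = 1.96218
[ρ_SOR] ω* − 1 = 0.96218.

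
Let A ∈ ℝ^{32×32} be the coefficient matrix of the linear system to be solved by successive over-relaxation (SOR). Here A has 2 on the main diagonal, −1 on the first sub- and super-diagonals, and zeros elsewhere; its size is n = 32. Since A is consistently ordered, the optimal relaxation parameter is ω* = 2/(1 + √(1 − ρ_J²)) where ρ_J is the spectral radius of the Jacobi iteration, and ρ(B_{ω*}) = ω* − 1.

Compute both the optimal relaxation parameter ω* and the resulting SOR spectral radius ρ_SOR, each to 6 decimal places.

B_J for the 32×32 system has eigenvalues cos(kπ/33); ρ_J = cos(π/33) = 0.995472.
√(1−ρ_J²) = |sin(π/33)| = 0.0950560
ω* = 2/(1+0.0950560) = 1.826391
[ρ_SOR] ω* − 1 = 0.826391.

ω* = 1.826391, ρ_SOR = 0.826391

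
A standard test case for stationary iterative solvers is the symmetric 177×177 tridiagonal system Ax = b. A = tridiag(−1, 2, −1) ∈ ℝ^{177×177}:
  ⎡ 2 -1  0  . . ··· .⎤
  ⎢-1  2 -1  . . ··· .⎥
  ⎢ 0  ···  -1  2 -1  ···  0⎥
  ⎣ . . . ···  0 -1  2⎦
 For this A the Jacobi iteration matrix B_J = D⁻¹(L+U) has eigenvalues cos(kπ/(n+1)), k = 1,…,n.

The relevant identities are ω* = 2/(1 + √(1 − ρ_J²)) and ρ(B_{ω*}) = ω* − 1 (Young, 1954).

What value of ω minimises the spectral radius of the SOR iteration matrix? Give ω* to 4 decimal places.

n=177: λ(B_J) = 1 − λ(A)/2 = cos(kπ/178); k=1 gives ρ_J = 0.9998.
√(1 − cos²(π/178)) = sin(π/178) ≈ 0.01765.
ω* = 2/(1 + 0.01765) = 2/1.01765 = 1.9653.
At ω = 1.9653 every |λ(B_ω)| = ω−1, so ρ_SOR = 0.9653.

ω* = 1.9653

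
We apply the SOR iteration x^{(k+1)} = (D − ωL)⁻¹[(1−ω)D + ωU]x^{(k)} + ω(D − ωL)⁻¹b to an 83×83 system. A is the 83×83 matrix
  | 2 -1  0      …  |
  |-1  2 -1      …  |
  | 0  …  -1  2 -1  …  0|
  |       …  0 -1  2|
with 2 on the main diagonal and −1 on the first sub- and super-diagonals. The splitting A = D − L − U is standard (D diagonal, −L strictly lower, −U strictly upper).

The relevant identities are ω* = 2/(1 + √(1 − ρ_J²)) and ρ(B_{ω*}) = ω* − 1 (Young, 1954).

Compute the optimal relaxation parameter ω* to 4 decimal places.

With n=83, ρ(Jacobi) = cos(π/84) = 0.9993.
1 − cos²(π/84) = sin²(π/84) ⇒ √(1−ρ_J²) = sin(π/84) = 0.03739.
Then 2/(1+√(1−ρ_J²)) = 2/(1+0.03739); ω* = 2/1.03739 = 1.9279.
[ρ_SOR] ω* − 1 = 0.9279.

ω* = 1.9279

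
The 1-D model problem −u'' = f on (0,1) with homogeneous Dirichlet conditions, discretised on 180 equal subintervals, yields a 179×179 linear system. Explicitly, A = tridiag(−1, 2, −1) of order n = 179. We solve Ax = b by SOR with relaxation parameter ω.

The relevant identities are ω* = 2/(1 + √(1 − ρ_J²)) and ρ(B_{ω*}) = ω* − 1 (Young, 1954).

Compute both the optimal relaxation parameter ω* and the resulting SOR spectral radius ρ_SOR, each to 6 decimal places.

spectrum of D⁻¹(L+U) = {cos(kπ/180) : 1≤k≤179}; ρ_J = cos(π/180) = 0.999848.
√(1−ρ_J²) simplifies to sin(π/180) = 0.0174524.
ω* = 2/(1+0.0174524) = 1.965694
ρ(B_{ω*}) = ω*−1 = 0.965694

ω* = 1.965694, ρ_SOR = 0.965694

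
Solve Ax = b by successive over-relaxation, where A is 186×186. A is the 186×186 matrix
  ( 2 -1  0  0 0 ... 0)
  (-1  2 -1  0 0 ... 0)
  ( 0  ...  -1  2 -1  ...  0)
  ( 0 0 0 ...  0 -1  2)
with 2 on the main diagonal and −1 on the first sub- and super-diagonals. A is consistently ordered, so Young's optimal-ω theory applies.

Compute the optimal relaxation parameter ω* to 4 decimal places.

ω* = 1.9670

½·tridiag(1,0,1) at n=186: λ_k = cos(kπ/187); max |λ| at k=1 ⇒ ρ_J = cos(π/187) ≈ 0.9999.
√(1−ρ_J²) = |sin(π/187)| = 0.01680
ω* = 2/(1+0.01680) = 1.9670
ρ_SOR = ω* − 1 = 1.9670 − 1 = 0.9670.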